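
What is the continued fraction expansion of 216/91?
[2; 2, 1, 2, 11]

Euclidean algorithm steps:
216 = 2 × 91 + 34
91 = 2 × 34 + 23
34 = 1 × 23 + 11
23 = 2 × 11 + 1
11 = 11 × 1 + 0
Continued fraction: [2; 2, 1, 2, 11]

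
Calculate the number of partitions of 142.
18440293320

p(n) counts ways to write n as a sum of positive integers (order ignored).
Euler's pentagonal recurrence: p(k) = p(k-1) + p(k-2) - p(k-5) - p(k-7) + p(k-12) + p(k-15) - ... (offsets j(3j∓1)/2, signs ++--, p(0)=1, p(<0)=0).
DP table for k = 0..141: p(0)=1, p(1)=1, p(2)=2, p(3)=3, p(4)=5, p(5)=7, p(6)=11, p(7)=15, p(8)=22, p(9)=30, p(10)=42, p(11)=56, p(12)=77, p(13)=101, p(14)=135, p(15)=176, p(16)=231, p(17)=297, p(18)=385, p(19)=490, p(20)=627, p(21)=792, p(22)=1002, p(23)=1255, p(24)=1575, p(25)=1958, p(26)=2436, p(27)=3010, p(28)=3718, p(29)=4565, p(30)=5604, p(31)=6842, p(32)=8349, p(33)=10143, p(34)=12310, p(35)=14883, p(36)=17977, p(37)=21637, p(38)=26015, p(39)=31185, p(40)=37338, p(41)=44583, p(42)=53174, p(43)=63261, p(44)=75175, p(45)=89134, p(46)=105558, p(47)=124754, p(48)=147273, p(49)=173525, p(50)=204226, p(51)=239943, p(52)=281589, p(53)=329931, p(54)=386155, p(55)=451276, p(56)=526823, p(57)=614154, p(58)=715220, p(59)=831820, p(60)=966467, p(61)=1121505, p(62)=1300156, p(63)=1505499, p(64)=1741630, p(65)=2012558, p(66)=2323520, p(67)=2679689, p(68)=3087735, p(69)=3554345, p(70)=4087968, p(71)=4697205, p(72)=5392783, p(73)=6185689, p(74)=7089500, p(75)=8118264, p(76)=9289091, p(77)=10619863, p(78)=12132164, p(79)=13848650, p(80)=15796476, p(81)=18004327, p(82)=20506255, p(83)=23338469, p(84)=26543660, p(85)=30167357, p(86)=34262962, p(87)=38887673, p(88)=44108109, p(89)=49995925, p(90)=56634173, p(91)=64112359, p(92)=72533807, p(93)=82010177, p(94)=92669720, p(95)=104651419, p(96)=118114304, p(97)=133230930, p(98)=150198136, p(99)=169229875, p(100)=190569292, p(101)=214481126, p(102)=241265379, p(103)=271248950, p(104)=304801365, p(105)=342325709, p(106)=384276336, p(107)=431149389, p(108)=483502844, p(109)=541946240, p(110)=607163746, p(111)=679903203, p(112)=761002156, p(113)=851376628, p(114)=952050665, p(115)=1064144451, p(116)=1188908248, p(117)=1327710076, p(118)=1482074143, p(119)=1653668665, p(120)=1844349560, p(121)=2056148051, p(122)=2291320912, p(123)=2552338241, p(124)=2841940500, p(125)=3163127352, p(126)=3519222692, p(127)=3913864295, p(128)=4351078600, p(129)=4835271870, p(130)=5371315400, p(131)=5964539504, p(132)=6620830889, p(133)=7346629512, p(134)=8149040695, p(135)=9035836076, p(136)=10015581680, p(137)=11097645016, p(138)=12292341831, p(139)=13610949895, p(140)=15065878135, p(141)=16670689208.
Final step: p(142) = p(141) + p(140) - p(137) - p(135) + p(130) + p(127) - p(120) - p(116) + p(107) + p(102) - p(91) - p(85) + p(72) + p(65) - p(50) - p(42) + p(25) + p(16)
= 16670689208 + 15065878135 - 11097645016 - 9035836076 + 5371315400 + 3913864295 - 1844349560 - 1188908248 + 431149389 + 241265379 - 64112359 - 30167357 + 5392783 + 2012558 - 204226 - 53174 + 1958 + 231
= 18440293320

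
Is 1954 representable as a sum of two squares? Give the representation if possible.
27² + 35² (a=27, b=35)

Factorization: 1954 = 2 × 977
By Fermat: n is sum of two squares iff every prime p ≡ 3 (mod 4) appears to even power.
All primes ≡ 3 (mod 4) appear to even power.
Search a = 0, 1, 2, … for 1954 - a² a perfect square: first hit at a = 27: 1954 - 729 = 1225 = 35².
1954 = 27² + 35² = 729 + 1225 ✓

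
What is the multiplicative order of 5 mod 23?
22

23 is prime, so ord(5) divides φ(23) = 22.
Divisors of 22: 1, 2, 11, 22.
Repeated squaring: 5^1 ≡ 5, 5^2 ≡ 2, 5^4 ≡ 4, 5^8 ≡ 16, 5^16 ≡ 3 (mod 23).
Test 5^d mod 23 for each divisor d in increasing order:
5^1 ≡ 5
5^2 ≡ 2
5^11 = 5^8·5^2·5^1 ≡ 22
5^22 = 5^16·5^4·5^2 ≡ 1  ← first divisor giving 1
The order is 22.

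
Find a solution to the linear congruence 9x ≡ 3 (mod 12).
x ≡ 3 (mod 4)

gcd(9, 12) = 3, which divides 3, so solutions exist.
Divide through by 3: 3x ≡ 1 (mod 4).
Find 3^(-1) mod 4 by the extended Euclidean algorithm:
4 = 1 × 3 + 1  ⟹  1 = (1)·4 + (-1)·3
So (-1)·3 ≡ 1 (mod 4), i.e. 3^(-1) ≡ -1 ≡ 3 (mod 4).
x ≡ 3 × 1 = 3 ≡ 3 (mod 4).
Check: 9 × 3 = 27 ≡ 3 (mod 12).
x ≡ 3 (mod 4), giving 3 solutions mod 12.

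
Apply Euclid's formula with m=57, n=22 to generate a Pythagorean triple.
(2765, 2508, 3733)

Euclid's formula: a = m² - n², b = 2mn, c = m² + n²
m = 57, n = 22
a = 57² - 22² = 3249 - 484 = 2765
b = 2 × 57 × 22 = 2508
c = 57² + 22² = 3249 + 484 = 3733
Verification: 2765² + 2508² = 7645225 + 6290064 = 13935289 = 3733² ✓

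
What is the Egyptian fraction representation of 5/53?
1/11 + 1/292 + 1/170236

Greedy algorithm:
5/53: ceiling(53/5) = 11, use 1/11
2/583: ceiling(583/2) = 292, use 1/292
1/170236: ceiling(170236/1) = 170236, use 1/170236
Result: 5/53 = 1/11 + 1/292 + 1/170236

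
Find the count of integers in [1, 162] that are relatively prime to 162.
54

162 = 2 × 3^4
φ(n) = n × ∏(1 - 1/p) for each prime p dividing n
φ(162) = 162 × (1 - 1/2) × (1 - 1/3) = 54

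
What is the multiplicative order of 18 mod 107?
106

107 is prime, so ord(18) divides φ(107) = 106.
Divisors of 106: 1, 2, 53, 106.
Repeated squaring: 18^1 ≡ 18, 18^2 ≡ 3, 18^4 ≡ 9, 18^8 ≡ 81, 18^16 ≡ 34, 18^32 ≡ 86, 18^64 ≡ 13 (mod 107).
Test 18^d mod 107 for each divisor d in increasing order:
18^1 ≡ 18
18^2 ≡ 3
18^53 = 18^32·18^16·18^4·18^1 ≡ 106
18^106 = 18^64·18^32·18^8·18^2 ≡ 1  ← first divisor giving 1
The order is 106.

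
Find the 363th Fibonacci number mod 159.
26

Matrix identity: Q^n = [[F_(n+1), F_n], [F_n, F_(n-1)]] with Q = [[1,1],[1,0]].
n = 363 = 101101011₂. Square-and-multiply, entries mod 159:
Q^1 = [[1,1],[1,0]]
Q^2 = (Q^1)² = [[2,1],[1,1]]
Q^5 = (Q^2)²·Q = [[8,5],[5,3]]
Q^11 = (Q^5)²·Q = [[144,89],[89,55]]
Q^22 = (Q^11)² = [[37,62],[62,134]]
Q^45 = (Q^22)²·Q = [[74,125],[125,108]]
Q^90 = (Q^45)² = [[113,13],[13,100]]
Q^181 = (Q^90)²·Q = [[125,59],[59,66]]
Q^363 = (Q^181)²·Q = [[6,26],[26,139]]
F_363 mod 159 = Q^363[0][1] = 26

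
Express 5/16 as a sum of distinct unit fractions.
1/4 + 1/16

Greedy algorithm:
5/16: ceiling(16/5) = 4, use 1/4
1/16: ceiling(16/1) = 16, use 1/16
Result: 5/16 = 1/4 + 1/16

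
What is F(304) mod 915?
3

Matrix identity: Q^n = [[F_(n+1), F_n], [F_n, F_(n-1)]] with Q = [[1,1],[1,0]].
n = 304 = 100110000₂. Square-and-multiply, entries mod 915:
Q^1 = [[1,1],[1,0]]
Q^2 = (Q^1)² = [[2,1],[1,1]]
Q^4 = (Q^2)² = [[5,3],[3,2]]
Q^9 = (Q^4)²·Q = [[55,34],[34,21]]
Q^19 = (Q^9)²·Q = [[360,521],[521,754]]
Q^38 = (Q^19)² = [[271,284],[284,902]]
Q^76 = (Q^38)² = [[377,72],[72,305]]
Q^152 = (Q^76)² = [[913,609],[609,304]]
Q^304 = (Q^152)² = [[310,3],[3,307]]
F_304 mod 915 = Q^304[0][1] = 3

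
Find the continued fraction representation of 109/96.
[1; 7, 2, 1, 1, 2]

Euclidean algorithm steps:
109 = 1 × 96 + 13
96 = 7 × 13 + 5
13 = 2 × 5 + 3
5 = 1 × 3 + 2
3 = 1 × 2 + 1
2 = 2 × 1 + 0
Continued fraction: [1; 7, 2, 1, 1, 2]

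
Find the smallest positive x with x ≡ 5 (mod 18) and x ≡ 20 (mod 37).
131

Using Chinese Remainder Theorem:
M = 18 × 37 = 666
M1 = 37, M2 = 18
y1 = 37^(-1) mod 18 = 1
y2 = 18^(-1) mod 37 = 35
x = (5×37×1 + 20×18×35) mod 666 = 131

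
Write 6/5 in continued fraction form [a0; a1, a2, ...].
[1; 5]

Euclidean algorithm steps:
6 = 1 × 5 + 1
5 = 5 × 1 + 0
Continued fraction: [1; 5]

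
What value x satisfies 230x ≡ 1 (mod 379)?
117

gcd(230, 379) = 1, so the inverse exists.
Extended Euclidean algorithm on (379, 230):
379 = 1 × 230 + 149  ⟹  149 = (1)·379 + (-1)·230
230 = 1 × 149 + 81  ⟹  81 = (-1)·379 + (2)·230
149 = 1 × 81 + 68  ⟹  68 = (2)·379 + (-3)·230
81 = 1 × 68 + 13  ⟹  13 = (-3)·379 + (5)·230
68 = 5 × 13 + 3  ⟹  3 = (17)·379 + (-28)·230
13 = 4 × 3 + 1  ⟹  1 = (-71)·379 + (117)·230
So (117)·230 ≡ 1 (mod 379), i.e. 230^(-1) ≡ 117 (mod 379).
Check: 230 × 117 = 26910 ≡ 1 (mod 379)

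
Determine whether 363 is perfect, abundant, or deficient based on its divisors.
deficient

Proper divisors of 363: sum = 1 + 3 + 11 + 33 + 121 = 169
Since 169 < 363, 363 is deficient.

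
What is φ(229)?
228

229 = 229
φ(n) = n × ∏(1 - 1/p) for each prime p dividing n
φ(229) = 229 × (1 - 1/229) = 228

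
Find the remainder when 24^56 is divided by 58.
30

Repeated squaring. Binary of 56 = 111000.
24^1 ≡ 24 (mod 58); 24^2 ≡ 54 (mod 58); 24^4 ≡ 16 (mod 58); 24^8 ≡ 24 (mod 58); 24^16 ≡ 54 (mod 58); 24^32 ≡ 16 (mod 58)
24^56 = 24^8 × 24^16 × 24^32 ≡ 30 (mod 58)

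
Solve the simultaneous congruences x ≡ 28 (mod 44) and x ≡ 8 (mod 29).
820

Using Chinese Remainder Theorem:
M = 44 × 29 = 1276
M1 = 29, M2 = 44
y1 = 29^(-1) mod 44 = 41
y2 = 44^(-1) mod 29 = 2
x = (28×29×41 + 8×44×2) mod 1276 = 820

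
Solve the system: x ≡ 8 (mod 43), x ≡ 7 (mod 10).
137

Using Chinese Remainder Theorem:
M = 43 × 10 = 430
M1 = 10, M2 = 43
y1 = 10^(-1) mod 43 = 13
y2 = 43^(-1) mod 10 = 7
x = (8×10×13 + 7×43×7) mod 430 = 137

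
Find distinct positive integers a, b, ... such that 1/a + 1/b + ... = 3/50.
1/17 + 1/850

Greedy algorithm:
3/50: ceiling(50/3) = 17, use 1/17
1/850: ceiling(850/1) = 850, use 1/850
Result: 3/50 = 1/17 + 1/850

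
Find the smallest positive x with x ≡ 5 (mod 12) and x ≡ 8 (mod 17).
161

Using Chinese Remainder Theorem:
M = 12 × 17 = 204
M1 = 17, M2 = 12
y1 = 17^(-1) mod 12 = 5
y2 = 12^(-1) mod 17 = 10
x = (5×17×5 + 8×12×10) mod 204 = 161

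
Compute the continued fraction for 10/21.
[0; 2, 10]

Euclidean algorithm steps:
10 = 0 × 21 + 10
21 = 2 × 10 + 1
10 = 10 × 1 + 0
Continued fraction: [0; 2, 10]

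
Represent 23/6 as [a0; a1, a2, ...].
[3; 1, 5]

Euclidean algorithm steps:
23 = 3 × 6 + 5
6 = 1 × 5 + 1
5 = 5 × 1 + 0
Continued fraction: [3; 1, 5]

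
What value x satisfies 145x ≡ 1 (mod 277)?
128

gcd(145, 277) = 1, so the inverse exists.
Extended Euclidean algorithm on (277, 145):
277 = 1 × 145 + 132  ⟹  132 = (1)·277 + (-1)·145
145 = 1 × 132 + 13  ⟹  13 = (-1)·277 + (2)·145
132 = 10 × 13 + 2  ⟹  2 = (11)·277 + (-21)·145
13 = 6 × 2 + 1  ⟹  1 = (-67)·277 + (128)·145
So (128)·145 ≡ 1 (mod 277), i.e. 145^(-1) ≡ 128 (mod 277).
Check: 145 × 128 = 18560 ≡ 1 (mod 277)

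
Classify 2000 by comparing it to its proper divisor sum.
abundant

Proper divisors of 2000: sum = 1 + 2 + 4 + 5 + 8 + 10 + 16 + 20 + ... + 250 + 400 + 500 + 1000 (19 divisors) = 2836
Since 2836 > 2000, 2000 is abundant.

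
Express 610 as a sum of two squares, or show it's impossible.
9² + 23² (a=9, b=23)

Factorization: 610 = 2 × 5 × 61
By Fermat: n is sum of two squares iff every prime p ≡ 3 (mod 4) appears to even power.
All primes ≡ 3 (mod 4) appear to even power.
Search a = 0, 1, 2, … for 610 - a² a perfect square: first hit at a = 9: 610 - 81 = 529 = 23².
610 = 9² + 23² = 81 + 529 ✓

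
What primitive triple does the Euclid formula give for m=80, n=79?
(159, 12640, 12641)

Euclid's formula: a = m² - n², b = 2mn, c = m² + n²
m = 80, n = 79
a = 80² - 79² = 6400 - 6241 = 159
b = 2 × 80 × 79 = 12640
c = 80² + 79² = 6400 + 6241 = 12641
Verification: 159² + 12640² = 25281 + 159769600 = 159794881 = 12641² ✓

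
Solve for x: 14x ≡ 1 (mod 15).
14

gcd(14, 15) = 1, so the inverse exists.
Extended Euclidean algorithm on (15, 14):
15 = 1 × 14 + 1  ⟹  1 = (1)·15 + (-1)·14
So (-1)·14 ≡ 1 (mod 15), i.e. 14^(-1) ≡ -1 ≡ 14 (mod 15).
Check: 14 × 14 = 196 ≡ 1 (mod 15)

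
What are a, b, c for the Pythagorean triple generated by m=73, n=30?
(4429, 4380, 6229)

Euclid's formula: a = m² - n², b = 2mn, c = m² + n²
m = 73, n = 30
a = 73² - 30² = 5329 - 900 = 4429
b = 2 × 73 × 30 = 4380
c = 73² + 30² = 5329 + 900 = 6229
Verification: 4429² + 4380² = 19616041 + 19184400 = 38800441 = 6229² ✓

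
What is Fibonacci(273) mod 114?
40

Matrix identity: Q^n = [[F_(n+1), F_n], [F_n, F_(n-1)]] with Q = [[1,1],[1,0]].
n = 273 = 100010001₂. Square-and-multiply, entries mod 114:
Q^1 = [[1,1],[1,0]]
Q^2 = (Q^1)² = [[2,1],[1,1]]
Q^4 = (Q^2)² = [[5,3],[3,2]]
Q^8 = (Q^4)² = [[34,21],[21,13]]
Q^17 = (Q^8)²·Q = [[76,1],[1,75]]
Q^34 = (Q^17)² = [[77,37],[37,40]]
Q^68 = (Q^34)² = [[2,111],[111,5]]
Q^136 = (Q^68)² = [[13,93],[93,34]]
Q^273 = (Q^136)²·Q = [[79,40],[40,39]]
F_273 mod 114 = Q^273[0][1] = 40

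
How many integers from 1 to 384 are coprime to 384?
128

384 = 2^7 × 3
φ(n) = n × ∏(1 - 1/p) for each prime p dividing n
φ(384) = 384 × (1 - 1/2) × (1 - 1/3) = 128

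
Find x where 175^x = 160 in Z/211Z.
29

Baby-step giant-step with step n = ⌈√211⌉ = 15.
Baby steps 175^j mod 211 (j:value) for j=0..14: 0:1, 1:175, 2:30, 3:186, 4:56, 5:94, 6:203, 7:77, 8:182, 9:200, 10:185, 11:92, 12:64, 13:17, 14:21.
Giant-step multiplier: 175^(-15) ≡ 175^(210-15) = 175^195 ≡ 12 (mod 211).
Giant steps γ_i = 160·12^i mod 211: γ_0=160, γ_1=21 (in table at j=14).
x = i·n + j = 1·15 + 14 = 29.
Check: 175^29 ≡ 160 (mod 211).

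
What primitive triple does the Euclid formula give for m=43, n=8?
(1785, 688, 1913)

Euclid's formula: a = m² - n², b = 2mn, c = m² + n²
m = 43, n = 8
a = 43² - 8² = 1849 - 64 = 1785
b = 2 × 43 × 8 = 688
c = 43² + 8² = 1849 + 64 = 1913
Verification: 1785² + 688² = 3186225 + 473344 = 3659569 = 1913² ✓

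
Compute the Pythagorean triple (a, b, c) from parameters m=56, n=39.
(1615, 4368, 4657)

Euclid's formula: a = m² - n², b = 2mn, c = m² + n²
m = 56, n = 39
a = 56² - 39² = 3136 - 1521 = 1615
b = 2 × 56 × 39 = 4368
c = 56² + 39² = 3136 + 1521 = 4657
Verification: 1615² + 4368² = 2608225 + 19079424 = 21687649 = 4657² ✓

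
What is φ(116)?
56

116 = 2^2 × 29
φ(n) = n × ∏(1 - 1/p) for each prime p dividing n
φ(116) = 116 × (1 - 1/2) × (1 - 1/29) = 56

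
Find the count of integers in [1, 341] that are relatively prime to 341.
300

341 = 11 × 31
φ(n) = n × ∏(1 - 1/p) for each prime p dividing n
φ(341) = 341 × (1 - 1/11) × (1 - 1/31) = 300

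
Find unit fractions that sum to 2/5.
1/3 + 1/15

Greedy algorithm:
2/5: ceiling(5/2) = 3, use 1/3
1/15: ceiling(15/1) = 15, use 1/15
Result: 2/5 = 1/3 + 1/15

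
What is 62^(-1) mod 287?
125

gcd(62, 287) = 1, so the inverse exists.
Extended Euclidean algorithm on (287, 62):
287 = 4 × 62 + 39  ⟹  39 = (1)·287 + (-4)·62
62 = 1 × 39 + 23  ⟹  23 = (-1)·287 + (5)·62
39 = 1 × 23 + 16  ⟹  16 = (2)·287 + (-9)·62
23 = 1 × 16 + 7  ⟹  7 = (-3)·287 + (14)·62
16 = 2 × 7 + 2  ⟹  2 = (8)·287 + (-37)·62
7 = 3 × 2 + 1  ⟹  1 = (-27)·287 + (125)·62
So (125)·62 ≡ 1 (mod 287), i.e. 62^(-1) ≡ 125 (mod 287).
Check: 62 × 125 = 7750 ≡ 1 (mod 287)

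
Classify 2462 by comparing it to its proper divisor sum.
deficient

Proper divisors of 2462: sum = 1 + 2 + 1231 = 1234
Since 1234 < 2462, 2462 is deficient.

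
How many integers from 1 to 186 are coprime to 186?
60

186 = 2 × 3 × 31
φ(n) = n × ∏(1 - 1/p) for each prime p dividing n
φ(186) = 186 × (1 - 1/2) × (1 - 1/3) × (1 - 1/31) = 60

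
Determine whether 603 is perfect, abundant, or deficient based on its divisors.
deficient

Proper divisors of 603: sum = 1 + 3 + 9 + 67 + 201 = 281
Since 281 < 603, 603 is deficient.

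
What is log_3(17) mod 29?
21

Baby-step giant-step with step n = ⌈√29⌉ = 6.
Baby steps 3^j mod 29 (j:value) for j=0..5: 0:1, 1:3, 2:9, 3:27, 4:23, 5:11.
Giant-step multiplier: 3^(-6) ≡ 3^(28-6) = 3^22 ≡ 22 (mod 29).
Giant steps γ_i = 17·22^i mod 29: γ_0=17, γ_1=26, γ_2=21, γ_3=27 (in table at j=3).
x = i·n + j = 3·6 + 3 = 21.
Check: 3^21 ≡ 17 (mod 29).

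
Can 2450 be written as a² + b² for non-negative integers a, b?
7² + 49² (a=7, b=49)

Factorization: 2450 = 2 × 5^2 × 7^2
By Fermat: n is sum of two squares iff every prime p ≡ 3 (mod 4) appears to even power.
All primes ≡ 3 (mod 4) appear to even power.
Search a = 0, 1, 2, … for 2450 - a² a perfect square: first hit at a = 7: 2450 - 49 = 2401 = 49².
2450 = 7² + 49² = 49 + 2401 ✓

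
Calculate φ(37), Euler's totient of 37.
36

37 = 37
φ(n) = n × ∏(1 - 1/p) for each prime p dividing n
φ(37) = 37 × (1 - 1/37) = 36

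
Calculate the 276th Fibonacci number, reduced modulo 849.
21

Matrix identity: Q^n = [[F_(n+1), F_n], [F_n, F_(n-1)]] with Q = [[1,1],[1,0]].
n = 276 = 100010100₂. Square-and-multiply, entries mod 849:
Q^1 = [[1,1],[1,0]]
Q^2 = (Q^1)² = [[2,1],[1,1]]
Q^4 = (Q^2)² = [[5,3],[3,2]]
Q^8 = (Q^4)² = [[34,21],[21,13]]
Q^17 = (Q^8)²·Q = [[37,748],[748,138]]
Q^34 = (Q^17)² = [[533,154],[154,379]]
Q^69 = (Q^34)²·Q = [[830,467],[467,363]]
Q^138 = (Q^69)² = [[257,187],[187,70]]
Q^276 = (Q^138)² = [[836,21],[21,815]]
F_276 mod 849 = Q^276[0][1] = 21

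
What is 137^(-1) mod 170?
103

gcd(137, 170) = 1, so the inverse exists.
Extended Euclidean algorithm on (170, 137):
170 = 1 × 137 + 33  ⟹  33 = (1)·170 + (-1)·137
137 = 4 × 33 + 5  ⟹  5 = (-4)·170 + (5)·137
33 = 6 × 5 + 3  ⟹  3 = (25)·170 + (-31)·137
5 = 1 × 3 + 2  ⟹  2 = (-29)·170 + (36)·137
3 = 1 × 2 + 1  ⟹  1 = (54)·170 + (-67)·137
So (-67)·137 ≡ 1 (mod 170), i.e. 137^(-1) ≡ -67 ≡ 103 (mod 170).
Check: 137 × 103 = 14111 ≡ 1 (mod 170)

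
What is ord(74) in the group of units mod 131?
65

131 is prime, so ord(74) divides φ(131) = 130.
Divisors of 130: 1, 2, 5, 10, 13, 26, 65, 130.
Repeated squaring: 74^1 ≡ 74, 74^2 ≡ 105, 74^4 ≡ 21, 74^8 ≡ 48, 74^16 ≡ 77, 74^32 ≡ 34, 74^64 ≡ 108, 74^128 ≡ 5 (mod 131).
Test 74^d mod 131 for each divisor d in increasing order:
74^1 ≡ 74
74^2 ≡ 105
74^5 = 74^4·74^1 ≡ 113
74^10 = 74^8·74^2 ≡ 62
74^13 = 74^8·74^4·74^1 ≡ 53
74^26 = 74^16·74^8·74^2 ≡ 58
74^65 = 74^64·74^1 ≡ 1  ← first divisor giving 1
The order is 65.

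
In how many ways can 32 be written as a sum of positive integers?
8349

p(n) counts ways to write n as a sum of positive integers (order ignored).
Euler's pentagonal recurrence: p(k) = p(k-1) + p(k-2) - p(k-5) - p(k-7) + p(k-12) + p(k-15) - ... (offsets j(3j∓1)/2, signs ++--, p(0)=1, p(<0)=0).
DP table for k = 0..31: p(0)=1, p(1)=1, p(2)=2, p(3)=3, p(4)=5, p(5)=7, p(6)=11, p(7)=15, p(8)=22, p(9)=30, p(10)=42, p(11)=56, p(12)=77, p(13)=101, p(14)=135, p(15)=176, p(16)=231, p(17)=297, p(18)=385, p(19)=490, p(20)=627, p(21)=792, p(22)=1002, p(23)=1255, p(24)=1575, p(25)=1958, p(26)=2436, p(27)=3010, p(28)=3718, p(29)=4565, p(30)=5604, p(31)=6842.
Final step: p(32) = p(31) + p(30) - p(27) - p(25) + p(20) + p(17) - p(10) - p(6)
= 6842 + 5604 - 3010 - 1958 + 627 + 297 - 42 - 11
= 8349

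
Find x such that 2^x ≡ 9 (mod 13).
8

Baby-step giant-step with step n = ⌈√13⌉ = 4.
Baby steps 2^j mod 13 (j:value) for j=0..3: 0:1, 1:2, 2:4, 3:8.
Giant-step multiplier: 2^(-4) ≡ 2^(12-4) = 2^8 ≡ 9 (mod 13).
Giant steps γ_i = 9·9^i mod 13: γ_0=9, γ_1=3, γ_2=1 (in table at j=0).
x = i·n + j = 2·4 + 0 = 8.
Check: 2^8 ≡ 9 (mod 13).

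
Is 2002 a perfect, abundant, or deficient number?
abundant

Proper divisors of 2002: sum = 1 + 2 + 7 + 11 + 13 + 14 + 22 + 26 + 77 + 91 + 143 + 154 + 182 + 286 + 1001 = 2030
Since 2030 > 2002, 2002 is abundant.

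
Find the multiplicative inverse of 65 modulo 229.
74

gcd(65, 229) = 1, so the inverse exists.
Extended Euclidean algorithm on (229, 65):
229 = 3 × 65 + 34  ⟹  34 = (1)·229 + (-3)·65
65 = 1 × 34 + 31  ⟹  31 = (-1)·229 + (4)·65
34 = 1 × 31 + 3  ⟹  3 = (2)·229 + (-7)·65
31 = 10 × 3 + 1  ⟹  1 = (-21)·229 + (74)·65
So (74)·65 ≡ 1 (mod 229), i.e. 65^(-1) ≡ 74 (mod 229).
Check: 65 × 74 = 4810 ≡ 1 (mod 229)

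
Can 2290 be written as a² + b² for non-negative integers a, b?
9² + 47² (a=9, b=47)

Factorization: 2290 = 2 × 5 × 229
By Fermat: n is sum of two squares iff every prime p ≡ 3 (mod 4) appears to even power.
All primes ≡ 3 (mod 4) appear to even power.
Search a = 0, 1, 2, … for 2290 - a² a perfect square: first hit at a = 9: 2290 - 81 = 2209 = 47².
2290 = 9² + 47² = 81 + 2209 ✓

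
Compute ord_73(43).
24

73 is prime, so ord(43) divides φ(73) = 72.
Divisors of 72: 1, 2, 3, 4, 6, 8, 9, 12, 18, 24, 36, 72.
Repeated squaring: 43^1 ≡ 43, 43^2 ≡ 24, 43^4 ≡ 65, 43^8 ≡ 64, 43^16 ≡ 8, 43^32 ≡ 64, 43^64 ≡ 8 (mod 73).
Test 43^d mod 73 for each divisor d in increasing order:
43^1 ≡ 43
43^2 ≡ 24
43^3 = 43^2·43^1 ≡ 10
43^4 ≡ 65
43^6 = 43^4·43^2 ≡ 27
43^8 ≡ 64
43^9 = 43^8·43^1 ≡ 51
43^12 = 43^8·43^4 ≡ 72
43^18 = 43^16·43^2 ≡ 46
43^24 = 43^16·43^8 ≡ 1  ← first divisor giving 1
The order is 24.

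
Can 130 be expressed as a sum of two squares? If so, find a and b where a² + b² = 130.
3² + 11² (a=3, b=11)

Factorization: 130 = 2 × 5 × 13
By Fermat: n is sum of two squares iff every prime p ≡ 3 (mod 4) appears to even power.
All primes ≡ 3 (mod 4) appear to even power.
Search a = 0, 1, 2, … for 130 - a² a perfect square: first hit at a = 3: 130 - 9 = 121 = 11².
130 = 3² + 11² = 9 + 121 ✓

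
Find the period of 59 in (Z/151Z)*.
5

151 is prime, so ord(59) divides φ(151) = 150.
Divisors of 150: 1, 2, 3, 5, 6, 10, 15, 25, 30, 50, 75, 150.
Repeated squaring: 59^1 ≡ 59, 59^2 ≡ 8, 59^4 ≡ 64, 59^8 ≡ 19, 59^16 ≡ 59, 59^32 ≡ 8, 59^64 ≡ 64, 59^128 ≡ 19 (mod 151).
Test 59^d mod 151 for each divisor d in increasing order:
59^1 ≡ 59
59^2 ≡ 8
59^3 = 59^2·59^1 ≡ 19
59^5 = 59^4·59^1 ≡ 1  ← first divisor giving 1
The order is 5.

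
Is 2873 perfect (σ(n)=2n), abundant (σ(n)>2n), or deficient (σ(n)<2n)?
deficient

Proper divisors of 2873: sum = 1 + 13 + 17 + 169 + 221 = 421
Since 421 < 2873, 2873 is deficient.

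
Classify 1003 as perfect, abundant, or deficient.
deficient

Proper divisors of 1003: sum = 1 + 17 + 59 = 77
Since 77 < 1003, 1003 is deficient.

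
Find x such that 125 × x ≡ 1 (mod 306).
71

gcd(125, 306) = 1, so the inverse exists.
Extended Euclidean algorithm on (306, 125):
306 = 2 × 125 + 56  ⟹  56 = (1)·306 + (-2)·125
125 = 2 × 56 + 13  ⟹  13 = (-2)·306 + (5)·125
56 = 4 × 13 + 4  ⟹  4 = (9)·306 + (-22)·125
13 = 3 × 4 + 1  ⟹  1 = (-29)·306 + (71)·125
So (71)·125 ≡ 1 (mod 306), i.e. 125^(-1) ≡ 71 (mod 306).
Check: 125 × 71 = 8875 ≡ 1 (mod 306)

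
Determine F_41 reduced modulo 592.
109

Matrix identity: Q^n = [[F_(n+1), F_n], [F_n, F_(n-1)]] with Q = [[1,1],[1,0]].
n = 41 = 101001₂. Square-and-multiply, entries mod 592:
Q^1 = [[1,1],[1,0]]
Q^2 = (Q^1)² = [[2,1],[1,1]]
Q^5 = (Q^2)²·Q = [[8,5],[5,3]]
Q^10 = (Q^5)² = [[89,55],[55,34]]
Q^20 = (Q^10)² = [[290,253],[253,37]]
Q^41 = (Q^20)²·Q = [[552,109],[109,443]]
F_41 mod 592 = Q^41[0][1] = 109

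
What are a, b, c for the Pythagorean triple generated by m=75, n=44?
(3689, 6600, 7561)

Euclid's formula: a = m² - n², b = 2mn, c = m² + n²
m = 75, n = 44
a = 75² - 44² = 5625 - 1936 = 3689
b = 2 × 75 × 44 = 6600
c = 75² + 44² = 5625 + 1936 = 7561
Verification: 3689² + 6600² = 13608721 + 43560000 = 57168721 = 7561² ✓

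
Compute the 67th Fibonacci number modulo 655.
433

Matrix identity: Q^n = [[F_(n+1), F_n], [F_n, F_(n-1)]] with Q = [[1,1],[1,0]].
n = 67 = 1000011₂. Square-and-multiply, entries mod 655:
Q^1 = [[1,1],[1,0]]
Q^2 = (Q^1)² = [[2,1],[1,1]]
Q^4 = (Q^2)² = [[5,3],[3,2]]
Q^8 = (Q^4)² = [[34,21],[21,13]]
Q^16 = (Q^8)² = [[287,332],[332,610]]
Q^33 = (Q^16)²·Q = [[457,23],[23,434]]
Q^67 = (Q^33)²·Q = [[621,433],[433,188]]
F_67 mod 655 = Q^67[0][1] = 433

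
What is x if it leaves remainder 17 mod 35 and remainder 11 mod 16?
507

Using Chinese Remainder Theorem:
M = 35 × 16 = 560
M1 = 16, M2 = 35
y1 = 16^(-1) mod 35 = 11
y2 = 35^(-1) mod 16 = 11
x = (17×16×11 + 11×35×11) mod 560 = 507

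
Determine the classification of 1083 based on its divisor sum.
deficient

Proper divisors of 1083: sum = 1 + 3 + 19 + 57 + 361 = 441
Since 441 < 1083, 1083 is deficient.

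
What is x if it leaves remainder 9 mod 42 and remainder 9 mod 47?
9

Using Chinese Remainder Theorem:
M = 42 × 47 = 1974
M1 = 47, M2 = 42
y1 = 47^(-1) mod 42 = 17
y2 = 42^(-1) mod 47 = 28
x = (9×47×17 + 9×42×28) mod 1974 = 9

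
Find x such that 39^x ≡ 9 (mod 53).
30

Baby-step giant-step with step n = ⌈√53⌉ = 8.
Baby steps 39^j mod 53 (j:value) for j=0..7: 0:1, 1:39, 2:37, 3:12, 4:44, 5:20, 6:38, 7:51.
Giant-step multiplier: 39^(-8) ≡ 39^(52-8) = 39^44 ≡ 36 (mod 53).
Giant steps γ_i = 9·36^i mod 53: γ_0=9, γ_1=6, γ_2=4, γ_3=38 (in table at j=6).
x = i·n + j = 3·8 + 6 = 30.
Check: 39^30 ≡ 9 (mod 53).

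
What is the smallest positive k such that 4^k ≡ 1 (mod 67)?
33

67 is prime, so ord(4) divides φ(67) = 66.
Divisors of 66: 1, 2, 3, 6, 11, 22, 33, 66.
Repeated squaring: 4^1 ≡ 4, 4^2 ≡ 16, 4^4 ≡ 55, 4^8 ≡ 10, 4^16 ≡ 33, 4^32 ≡ 17, 4^64 ≡ 21 (mod 67).
Test 4^d mod 67 for each divisor d in increasing order:
4^1 ≡ 4
4^2 ≡ 16
4^3 = 4^2·4^1 ≡ 64
4^6 = 4^4·4^2 ≡ 9
4^11 = 4^8·4^2·4^1 ≡ 37
4^22 = 4^16·4^4·4^2 ≡ 29
4^33 = 4^32·4^1 ≡ 1  ← first divisor giving 1
The order is 33.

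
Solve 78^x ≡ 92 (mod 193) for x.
98

Baby-step giant-step with step n = ⌈√193⌉ = 14.
Baby steps 78^j mod 193 (j:value) for j=0..13: 0:1, 1:78, 2:101, 3:158, 4:165, 5:132, 6:67, 7:15, 8:12, 9:164, 10:54, 11:159, 12:50, 13:40.
Giant-step multiplier: 78^(-14) ≡ 78^(192-14) = 78^178 ≡ 187 (mod 193).
Giant steps γ_i = 92·187^i mod 193: γ_0=92, γ_1=27, γ_2=31, γ_3=7, γ_4=151, γ_5=59, γ_6=32, γ_7=1 (in table at j=0).
x = i·n + j = 7·14 + 0 = 98.
Check: 78^98 ≡ 92 (mod 193).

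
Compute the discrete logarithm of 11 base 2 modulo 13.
7

Baby-step giant-step with step n = ⌈√13⌉ = 4.
Baby steps 2^j mod 13 (j:value) for j=0..3: 0:1, 1:2, 2:4, 3:8.
Giant-step multiplier: 2^(-4) ≡ 2^(12-4) = 2^8 ≡ 9 (mod 13).
Giant steps γ_i = 11·9^i mod 13: γ_0=11, γ_1=8 (in table at j=3).
x = i·n + j = 1·4 + 3 = 7.
Check: 2^7 ≡ 11 (mod 13).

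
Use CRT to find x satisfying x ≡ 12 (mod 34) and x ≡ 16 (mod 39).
250

Using Chinese Remainder Theorem:
M = 34 × 39 = 1326
M1 = 39, M2 = 34
y1 = 39^(-1) mod 34 = 7
y2 = 34^(-1) mod 39 = 31
x = (12×39×7 + 16×34×31) mod 1326 = 250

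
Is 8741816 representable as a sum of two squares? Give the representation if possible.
Not possible

Factorization: 8741816 = 2^3 × 103^3
By Fermat: n is sum of two squares iff every prime p ≡ 3 (mod 4) appears to even power.
Prime(s) ≡ 3 (mod 4) with odd exponent: [(103, 3)]
Therefore 8741816 cannot be expressed as a² + b².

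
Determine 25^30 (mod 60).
25

Repeated squaring. Binary of 30 = 11110.
25^1 ≡ 25 (mod 60); 25^2 ≡ 25 (mod 60); 25^4 ≡ 25 (mod 60); 25^8 ≡ 25 (mod 60); 25^16 ≡ 25 (mod 60)
25^30 = 25^2 × 25^4 × 25^8 × 25^16 ≡ 25 (mod 60)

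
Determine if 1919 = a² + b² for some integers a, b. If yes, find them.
Not possible

Factorization: 1919 = 19 × 101
By Fermat: n is sum of two squares iff every prime p ≡ 3 (mod 4) appears to even power.
Prime(s) ≡ 3 (mod 4) with odd exponent: [(19, 1)]
Therefore 1919 cannot be expressed as a² + b².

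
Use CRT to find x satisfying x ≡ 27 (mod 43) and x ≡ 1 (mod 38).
457

Using Chinese Remainder Theorem:
M = 43 × 38 = 1634
M1 = 38, M2 = 43
y1 = 38^(-1) mod 43 = 17
y2 = 43^(-1) mod 38 = 23
x = (27×38×17 + 1×43×23) mod 1634 = 457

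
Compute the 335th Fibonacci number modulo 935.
225

Matrix identity: Q^n = [[F_(n+1), F_n], [F_n, F_(n-1)]] with Q = [[1,1],[1,0]].
n = 335 = 101001111₂. Square-and-multiply, entries mod 935:
Q^1 = [[1,1],[1,0]]
Q^2 = (Q^1)² = [[2,1],[1,1]]
Q^5 = (Q^2)²·Q = [[8,5],[5,3]]
Q^10 = (Q^5)² = [[89,55],[55,34]]
Q^20 = (Q^10)² = [[661,220],[220,441]]
Q^41 = (Q^20)²·Q = [[331,56],[56,275]]
Q^83 = (Q^41)²·Q = [[773,497],[497,276]]
Q^167 = (Q^83)²·Q = [[791,233],[233,558]]
Q^335 = (Q^167)²·Q = [[382,225],[225,157]]
F_335 mod 935 = Q^335[0][1] = 225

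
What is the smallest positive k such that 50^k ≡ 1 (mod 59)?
58

59 is prime, so ord(50) divides φ(59) = 58.
Divisors of 58: 1, 2, 29, 58.
Repeated squaring: 50^1 ≡ 50, 50^2 ≡ 22, 50^4 ≡ 12, 50^8 ≡ 26, 50^16 ≡ 27, 50^32 ≡ 21 (mod 59).
Test 50^d mod 59 for each divisor d in increasing order:
50^1 ≡ 50
50^2 ≡ 22
50^29 = 50^16·50^8·50^4·50^1 ≡ 58
50^58 = 50^32·50^16·50^8·50^2 ≡ 1  ← first divisor giving 1
The order is 58.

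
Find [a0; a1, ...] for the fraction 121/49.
[2; 2, 7, 1, 2]

Euclidean algorithm steps:
121 = 2 × 49 + 23
49 = 2 × 23 + 3
23 = 7 × 3 + 2
3 = 1 × 2 + 1
2 = 2 × 1 + 0
Continued fraction: [2; 2, 7, 1, 2]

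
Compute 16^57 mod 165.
91

Repeated squaring. Binary of 57 = 111001.
16^1 ≡ 16 (mod 165); 16^2 ≡ 91 (mod 165); 16^4 ≡ 31 (mod 165); 16^8 ≡ 136 (mod 165); 16^16 ≡ 16 (mod 165); 16^32 ≡ 91 (mod 165)
16^57 = 16^1 × 16^8 × 16^16 × 16^32 ≡ 91 (mod 165)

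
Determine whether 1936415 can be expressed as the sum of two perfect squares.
Not possible

Factorization: 1936415 = 5 × 13 × 31^3
By Fermat: n is sum of two squares iff every prime p ≡ 3 (mod 4) appears to even power.
Prime(s) ≡ 3 (mod 4) with odd exponent: [(31, 3)]
Therefore 1936415 cannot be expressed as a² + b².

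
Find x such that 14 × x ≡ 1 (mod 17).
11

gcd(14, 17) = 1, so the inverse exists.
Extended Euclidean algorithm on (17, 14):
17 = 1 × 14 + 3  ⟹  3 = (1)·17 + (-1)·14
14 = 4 × 3 + 2  ⟹  2 = (-4)·17 + (5)·14
3 = 1 × 2 + 1  ⟹  1 = (5)·17 + (-6)·14
So (-6)·14 ≡ 1 (mod 17), i.e. 14^(-1) ≡ -6 ≡ 11 (mod 17).
Check: 14 × 11 = 154 ≡ 1 (mod 17)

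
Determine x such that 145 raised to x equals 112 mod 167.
70

Baby-step giant-step with step n = ⌈√167⌉ = 13.
Baby steps 145^j mod 167 (j:value) for j=0..12: 0:1, 1:145, 2:150, 3:40, 4:122, 5:155, 6:97, 7:37, 8:21, 9:39, 10:144, 11:5, 12:57.
Giant-step multiplier: 145^(-13) ≡ 145^(166-13) = 145^153 ≡ 55 (mod 167).
Giant steps γ_i = 112·55^i mod 167: γ_0=112, γ_1=148, γ_2=124, γ_3=140, γ_4=18, γ_5=155 (in table at j=5).
x = i·n + j = 5·13 + 5 = 70.
Check: 145^70 ≡ 112 (mod 167).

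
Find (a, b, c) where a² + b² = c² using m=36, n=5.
(1271, 360, 1321)

Euclid's formula: a = m² - n², b = 2mn, c = m² + n²
m = 36, n = 5
a = 36² - 5² = 1296 - 25 = 1271
b = 2 × 36 × 5 = 360
c = 36² + 5² = 1296 + 25 = 1321
Verification: 1271² + 360² = 1615441 + 129600 = 1745041 = 1321² ✓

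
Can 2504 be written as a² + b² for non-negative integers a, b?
2² + 50² (a=2, b=50)

Factorization: 2504 = 2^3 × 313
By Fermat: n is sum of two squares iff every prime p ≡ 3 (mod 4) appears to even power.
All primes ≡ 3 (mod 4) appear to even power.
Search a = 0, 1, 2, … for 2504 - a² a perfect square: first hit at a = 2: 2504 - 4 = 2500 = 50².
2504 = 2² + 50² = 4 + 2500 ✓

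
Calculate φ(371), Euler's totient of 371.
312

371 = 7 × 53
φ(n) = n × ∏(1 - 1/p) for each prime p dividing n
φ(371) = 371 × (1 - 1/7) × (1 - 1/53) = 312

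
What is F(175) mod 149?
36

Matrix identity: Q^n = [[F_(n+1), F_n], [F_n, F_(n-1)]] with Q = [[1,1],[1,0]].
n = 175 = 10101111₂. Square-and-multiply, entries mod 149:
Q^1 = [[1,1],[1,0]]
Q^2 = (Q^1)² = [[2,1],[1,1]]
Q^5 = (Q^2)²·Q = [[8,5],[5,3]]
Q^10 = (Q^5)² = [[89,55],[55,34]]
Q^21 = (Q^10)²·Q = [[129,69],[69,60]]
Q^43 = (Q^21)²·Q = [[24,95],[95,78]]
Q^87 = (Q^43)²·Q = [[70,65],[65,5]]
Q^175 = (Q^87)²·Q = [[143,36],[36,107]]
F_175 mod 149 = Q^175[0][1] = 36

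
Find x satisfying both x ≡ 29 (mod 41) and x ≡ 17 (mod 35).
1382

Using Chinese Remainder Theorem:
M = 41 × 35 = 1435
M1 = 35, M2 = 41
y1 = 35^(-1) mod 41 = 34
y2 = 41^(-1) mod 35 = 6
x = (29×35×34 + 17×41×6) mod 1435 = 1382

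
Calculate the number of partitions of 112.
761002156

p(n) counts ways to write n as a sum of positive integers (order ignored).
Euler's pentagonal recurrence: p(k) = p(k-1) + p(k-2) - p(k-5) - p(k-7) + p(k-12) + p(k-15) - ... (offsets j(3j∓1)/2, signs ++--, p(0)=1, p(<0)=0).
DP table for k = 0..111: p(0)=1, p(1)=1, p(2)=2, p(3)=3, p(4)=5, p(5)=7, p(6)=11, p(7)=15, p(8)=22, p(9)=30, p(10)=42, p(11)=56, p(12)=77, p(13)=101, p(14)=135, p(15)=176, p(16)=231, p(17)=297, p(18)=385, p(19)=490, p(20)=627, p(21)=792, p(22)=1002, p(23)=1255, p(24)=1575, p(25)=1958, p(26)=2436, p(27)=3010, p(28)=3718, p(29)=4565, p(30)=5604, p(31)=6842, p(32)=8349, p(33)=10143, p(34)=12310, p(35)=14883, p(36)=17977, p(37)=21637, p(38)=26015, p(39)=31185, p(40)=37338, p(41)=44583, p(42)=53174, p(43)=63261, p(44)=75175, p(45)=89134, p(46)=105558, p(47)=124754, p(48)=147273, p(49)=173525, p(50)=204226, p(51)=239943, p(52)=281589, p(53)=329931, p(54)=386155, p(55)=451276, p(56)=526823, p(57)=614154, p(58)=715220, p(59)=831820, p(60)=966467, p(61)=1121505, p(62)=1300156, p(63)=1505499, p(64)=1741630, p(65)=2012558, p(66)=2323520, p(67)=2679689, p(68)=3087735, p(69)=3554345, p(70)=4087968, p(71)=4697205, p(72)=5392783, p(73)=6185689, p(74)=7089500, p(75)=8118264, p(76)=9289091, p(77)=10619863, p(78)=12132164, p(79)=13848650, p(80)=15796476, p(81)=18004327, p(82)=20506255, p(83)=23338469, p(84)=26543660, p(85)=30167357, p(86)=34262962, p(87)=38887673, p(88)=44108109, p(89)=49995925, p(90)=56634173, p(91)=64112359, p(92)=72533807, p(93)=82010177, p(94)=92669720, p(95)=104651419, p(96)=118114304, p(97)=133230930, p(98)=150198136, p(99)=169229875, p(100)=190569292, p(101)=214481126, p(102)=241265379, p(103)=271248950, p(104)=304801365, p(105)=342325709, p(106)=384276336, p(107)=431149389, p(108)=483502844, p(109)=541946240, p(110)=607163746, p(111)=679903203.
Final step: p(112) = p(111) + p(110) - p(107) - p(105) + p(100) + p(97) - p(90) - p(86) + p(77) + p(72) - p(61) - p(55) + p(42) + p(35) - p(20) - p(12)
= 679903203 + 607163746 - 431149389 - 342325709 + 190569292 + 133230930 - 56634173 - 34262962 + 10619863 + 5392783 - 1121505 - 451276 + 53174 + 14883 - 627 - 77
= 761002156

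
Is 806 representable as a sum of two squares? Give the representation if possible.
Not possible

Factorization: 806 = 2 × 13 × 31
By Fermat: n is sum of two squares iff every prime p ≡ 3 (mod 4) appears to even power.
Prime(s) ≡ 3 (mod 4) with odd exponent: [(31, 1)]
Therefore 806 cannot be expressed as a² + b².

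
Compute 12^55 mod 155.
68

Repeated squaring. Binary of 55 = 110111.
12^1 ≡ 12 (mod 155); 12^2 ≡ 144 (mod 155); 12^4 ≡ 121 (mod 155); 12^8 ≡ 71 (mod 155); 12^16 ≡ 81 (mod 155); 12^32 ≡ 51 (mod 155)
12^55 = 12^1 × 12^2 × 12^4 × 12^16 × 12^32 ≡ 68 (mod 155)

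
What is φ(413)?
348

413 = 7 × 59
φ(n) = n × ∏(1 - 1/p) for each prime p dividing n
φ(413) = 413 × (1 - 1/7) × (1 - 1/59) = 348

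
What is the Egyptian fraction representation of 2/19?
1/10 + 1/190

Greedy algorithm:
2/19: ceiling(19/2) = 10, use 1/10
1/190: ceiling(190/1) = 190, use 1/190
Result: 2/19 = 1/10 + 1/190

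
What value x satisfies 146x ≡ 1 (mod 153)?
131

gcd(146, 153) = 1, so the inverse exists.
Extended Euclidean algorithm on (153, 146):
153 = 1 × 146 + 7  ⟹  7 = (1)·153 + (-1)·146
146 = 20 × 7 + 6  ⟹  6 = (-20)·153 + (21)·146
7 = 1 × 6 + 1  ⟹  1 = (21)·153 + (-22)·146
So (-22)·146 ≡ 1 (mod 153), i.e. 146^(-1) ≡ -22 ≡ 131 (mod 153).
Check: 146 × 131 = 19126 ≡ 1 (mod 153)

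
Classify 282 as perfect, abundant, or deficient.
abundant

Proper divisors of 282: sum = 1 + 2 + 3 + 6 + 47 + 94 + 141 = 294
Since 294 > 282, 282 is abundant.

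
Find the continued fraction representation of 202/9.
[22; 2, 4]

Euclidean algorithm steps:
202 = 22 × 9 + 4
9 = 2 × 4 + 1
4 = 4 × 1 + 0
Continued fraction: [22; 2, 4]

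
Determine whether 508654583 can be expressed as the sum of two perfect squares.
Not possible

Factorization: 508654583 = 73 × 191^3
By Fermat: n is sum of two squares iff every prime p ≡ 3 (mod 4) appears to even power.
Prime(s) ≡ 3 (mod 4) with odd exponent: [(191, 3)]
Therefore 508654583 cannot be expressed as a² + b².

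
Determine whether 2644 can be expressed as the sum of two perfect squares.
12² + 50² (a=12, b=50)

Factorization: 2644 = 2^2 × 661
By Fermat: n is sum of two squares iff every prime p ≡ 3 (mod 4) appears to even power.
All primes ≡ 3 (mod 4) appear to even power.
Search a = 0, 1, 2, … for 2644 - a² a perfect square: first hit at a = 12: 2644 - 144 = 2500 = 50².
2644 = 12² + 50² = 144 + 2500 ✓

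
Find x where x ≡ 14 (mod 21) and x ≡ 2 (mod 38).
686

Using Chinese Remainder Theorem:
M = 21 × 38 = 798
M1 = 38, M2 = 21
y1 = 38^(-1) mod 21 = 5
y2 = 21^(-1) mod 38 = 29
x = (14×38×5 + 2×21×29) mod 798 = 686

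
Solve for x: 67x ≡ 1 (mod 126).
79

gcd(67, 126) = 1, so the inverse exists.
Extended Euclidean algorithm on (126, 67):
126 = 1 × 67 + 59  ⟹  59 = (1)·126 + (-1)·67
67 = 1 × 59 + 8  ⟹  8 = (-1)·126 + (2)·67
59 = 7 × 8 + 3  ⟹  3 = (8)·126 + (-15)·67
8 = 2 × 3 + 2  ⟹  2 = (-17)·126 + (32)·67
3 = 1 × 2 + 1  ⟹  1 = (25)·126 + (-47)·67
So (-47)·67 ≡ 1 (mod 126), i.e. 67^(-1) ≡ -47 ≡ 79 (mod 126).
Check: 67 × 79 = 5293 ≡ 1 (mod 126)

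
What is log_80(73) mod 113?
21

Baby-step giant-step with step n = ⌈√113⌉ = 11.
Baby steps 80^j mod 113 (j:value) for j=0..10: 0:1, 1:80, 2:72, 3:110, 4:99, 5:10, 6:9, 7:42, 8:83, 9:86, 10:100.
Giant-step multiplier: 80^(-11) ≡ 80^(112-11) = 80^101 ≡ 54 (mod 113).
Giant steps γ_i = 73·54^i mod 113: γ_0=73, γ_1=100 (in table at j=10).
x = i·n + j = 1·11 + 10 = 21.
Check: 80^21 ≡ 73 (mod 113).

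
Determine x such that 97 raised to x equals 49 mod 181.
30

Baby-step giant-step with step n = ⌈√181⌉ = 14.
Baby steps 97^j mod 181 (j:value) for j=0..13: 0:1, 1:97, 2:178, 3:71, 4:9, 5:149, 6:154, 7:96, 8:81, 9:74, 10:119, 11:140, 12:5, 13:123.
Giant-step multiplier: 97^(-14) ≡ 97^(180-14) = 97^166 ≡ 12 (mod 181).
Giant steps γ_i = 49·12^i mod 181: γ_0=49, γ_1=45, γ_2=178 (in table at j=2).
x = i·n + j = 2·14 + 2 = 30.
Check: 97^30 ≡ 49 (mod 181).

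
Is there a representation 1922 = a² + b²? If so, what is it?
31² + 31² (a=31, b=31)

Factorization: 1922 = 2 × 31^2
By Fermat: n is sum of two squares iff every prime p ≡ 3 (mod 4) appears to even power.
All primes ≡ 3 (mod 4) appear to even power.
Search a = 0, 1, 2, … for 1922 - a² a perfect square: first hit at a = 31: 1922 - 961 = 961 = 31².
1922 = 31² + 31² = 961 + 961 ✓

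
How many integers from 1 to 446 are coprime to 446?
222

446 = 2 × 223
φ(n) = n × ∏(1 - 1/p) for each prime p dividing n
φ(446) = 446 × (1 - 1/2) × (1 - 1/223) = 222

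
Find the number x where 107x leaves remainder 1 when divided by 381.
146

gcd(107, 381) = 1, so the inverse exists.
Extended Euclidean algorithm on (381, 107):
381 = 3 × 107 + 60  ⟹  60 = (1)·381 + (-3)·107
107 = 1 × 60 + 47  ⟹  47 = (-1)·381 + (4)·107
60 = 1 × 47 + 13  ⟹  13 = (2)·381 + (-7)·107
47 = 3 × 13 + 8  ⟹  8 = (-7)·381 + (25)·107
13 = 1 × 8 + 5  ⟹  5 = (9)·381 + (-32)·107
8 = 1 × 5 + 3  ⟹  3 = (-16)·381 + (57)·107
5 = 1 × 3 + 2  ⟹  2 = (25)·381 + (-89)·107
3 = 1 × 2 + 1  ⟹  1 = (-41)·381 + (146)·107
So (146)·107 ≡ 1 (mod 381), i.e. 107^(-1) ≡ 146 (mod 381).
Check: 107 × 146 = 15622 ≡ 1 (mod 381)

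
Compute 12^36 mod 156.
144

Repeated squaring. Binary of 36 = 100100.
12^1 ≡ 12 (mod 156); 12^2 ≡ 144 (mod 156); 12^4 ≡ 144 (mod 156); 12^8 ≡ 144 (mod 156); 12^16 ≡ 144 (mod 156); 12^32 ≡ 144 (mod 156)
12^36 = 12^4 × 12^32 ≡ 144 (mod 156)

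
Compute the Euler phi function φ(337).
336

337 = 337
φ(n) = n × ∏(1 - 1/p) for each prime p dividing n
φ(337) = 337 × (1 - 1/337) = 336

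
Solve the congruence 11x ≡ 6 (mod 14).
x ≡ 12 (mod 14)

gcd(11, 14) = 1, which divides 6, so solutions exist.
Find 11^(-1) mod 14 by the extended Euclidean algorithm:
14 = 1 × 11 + 3  ⟹  3 = (1)·14 + (-1)·11
11 = 3 × 3 + 2  ⟹  2 = (-3)·14 + (4)·11
3 = 1 × 2 + 1  ⟹  1 = (4)·14 + (-5)·11
So (-5)·11 ≡ 1 (mod 14), i.e. 11^(-1) ≡ -5 ≡ 9 (mod 14).
x ≡ 9 × 6 = 54 ≡ 12 (mod 14).
Check: 11 × 12 = 132 ≡ 6 (mod 14).
Unique solution: x ≡ 12 (mod 14)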